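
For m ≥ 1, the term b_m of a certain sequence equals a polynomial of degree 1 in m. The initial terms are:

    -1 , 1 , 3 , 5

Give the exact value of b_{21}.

39

1st diffs: 2, 2, 2 (constant).
So b_m = 2m - 3.
Evaluating at m = 21 gives b_{21} = 39.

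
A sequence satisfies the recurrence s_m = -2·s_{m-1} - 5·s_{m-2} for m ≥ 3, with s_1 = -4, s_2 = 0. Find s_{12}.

31160

Compute successive terms:
s_3 = 20; s_4 = -40; s_5 = -20; s_6 = 240; s_7 = -380; s_8 = -440; s_9 = 2780; s_{10} = -3360; s_{11} = -7180; s_{12} = 31160.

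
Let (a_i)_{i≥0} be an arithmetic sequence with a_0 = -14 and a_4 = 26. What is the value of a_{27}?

256

Common difference d = (26 - (-14)) / (4 - 0) = 10.
a_i = -14 + (i - 0)·10.
a_{27} = -14 + 27·10 = 256.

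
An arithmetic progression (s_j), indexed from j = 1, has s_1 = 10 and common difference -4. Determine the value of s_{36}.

-130

s_j = 10 + (j - 1)·(-4).
s_{36} = 10 + 35·(-4) = -130.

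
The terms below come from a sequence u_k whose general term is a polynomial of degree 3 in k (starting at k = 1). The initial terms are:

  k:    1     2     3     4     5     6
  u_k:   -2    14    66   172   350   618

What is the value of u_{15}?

1st diffs: 16, 52, 106, 178, 268.
2nd diffs: 36, 54, 72, 90.
3rd diffs: 18, 18, 18 (constant).
Newton forward-difference form: u_k = -2 + 16·C(k-1,1) + 36·C(k-1,2) + 18·C(k-1,3).
At k = 15: k-1 = 14, so u_{15} = -2 + 224 + 3276 + 6552 = 10050.

10050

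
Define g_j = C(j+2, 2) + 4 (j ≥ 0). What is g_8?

49

C(10, 2) = 45, so g_8 = 49.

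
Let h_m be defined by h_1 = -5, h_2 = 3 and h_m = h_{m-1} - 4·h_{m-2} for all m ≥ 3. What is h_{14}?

Applying the relation repeatedly:
h_3 = 23, h_4 = 11, h_5 = -81, …, h_{11} = -2505, h_{12} = 9067, h_{13} = 19087, h_{14} = -17181.

-17181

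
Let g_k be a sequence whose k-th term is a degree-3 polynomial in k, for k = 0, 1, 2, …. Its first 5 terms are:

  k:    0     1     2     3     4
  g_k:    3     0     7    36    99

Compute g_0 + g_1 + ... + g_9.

1st diffs: -3, 7, 29, 63.
2nd diffs: 10, 22, 34.
3rd diffs: 12, 12 (constant).
So g_k = 2k^3 - k^2 - 4k + 3.
Continuing: …, 208, 375, 612, 931, …, g_9 = 1344.
Summing k = 0..9 (10 terms) gives 3615.

3615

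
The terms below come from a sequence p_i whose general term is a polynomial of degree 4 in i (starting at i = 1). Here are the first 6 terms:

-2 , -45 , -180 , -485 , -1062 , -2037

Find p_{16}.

-78557

1st diffs: -43, -135, -305, -577, -975.
2nd diffs: -92, -170, -272, -398.
3rd diffs: -78, -102, -126.
4th diffs: -24, -24 (constant).
So p_i = -i^4 - 3i^3 - 3i^2 + 2i + 3.
Evaluating at i = 16 gives p_{16} = -78557.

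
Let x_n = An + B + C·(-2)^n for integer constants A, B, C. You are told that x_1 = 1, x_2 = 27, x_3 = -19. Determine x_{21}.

At n = 1, 2, 3: A + B - 2C = 1; 2A + B + 4C = 27; 3A + B - 8C = -19.
Subtracting the first from the second: A + 6C = 26.
Subtracting the second from the third: A - 12C = -46.
Solving: C = 4, A = 2, then B = 7.
Hence x_{21} = 2·21 + 7 + 4·(-2097152) = -8388559.

-8388559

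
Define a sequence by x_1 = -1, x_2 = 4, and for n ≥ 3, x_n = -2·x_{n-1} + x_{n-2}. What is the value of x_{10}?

x_3 = -9  x_4 = 22  x_5 = -53  x_6 = 128  x_7 = -309  x_8 = 746  x_9 = -1801  x_{10} = 4348.

4348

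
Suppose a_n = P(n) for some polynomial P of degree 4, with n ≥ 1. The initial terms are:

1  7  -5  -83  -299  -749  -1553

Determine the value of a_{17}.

-72623

1st diffs: 6, -12, -78, -216, -450, -804.
2nd diffs: -18, -66, -138, -234, -354.
3rd diffs: -48, -72, -96, -120.
4th diffs: -24, -24, -24 (constant).
So a_n = -n^4 + 2n^3 + 4n^2 - 5n + 1.
Evaluating at n = 17 gives a_{17} = -72623.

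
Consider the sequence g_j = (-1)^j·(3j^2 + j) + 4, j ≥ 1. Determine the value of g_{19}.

-1098

(-1)^19 = -1; 3j^2 + j at j=19 is 1102; so g_{19} = -1098.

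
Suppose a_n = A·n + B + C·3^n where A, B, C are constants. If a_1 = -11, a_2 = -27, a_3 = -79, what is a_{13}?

-4782947

The three given values yield: A + B + 3C = -11; 2A + B + 9C = -27; 3A + B + 27C = -79.
Subtracting the first from the second: A + 6C = -16.
Subtracting the second from the third: A + 18C = -52.
Solving: C = -3, A = 2, then B = -4.
Hence a_{13} = 2·13 + (-4) + (-3)·1594323 = -4782947.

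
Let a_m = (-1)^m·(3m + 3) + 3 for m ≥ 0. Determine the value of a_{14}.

(-1)^14 = 1; 3m + 3 at m=14 is 45; so a_{14} = 48.

48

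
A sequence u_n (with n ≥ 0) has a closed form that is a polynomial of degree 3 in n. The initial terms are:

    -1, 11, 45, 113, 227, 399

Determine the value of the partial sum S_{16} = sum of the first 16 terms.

35584

1st diffs: 12, 34, 68, 114, 172.
2nd diffs: 22, 34, 46, 58.
3rd diffs: 12, 12, 12 (constant).
Newton forward-difference form: u_n = -1 + 12·C(n,1) + 22·C(n,2) + 12·C(n,3).
Continuing: …, 641, 965, 1383, 1907, …, u_{15} = 7949.
Summing n = 0..15 (16 terms) gives 35584.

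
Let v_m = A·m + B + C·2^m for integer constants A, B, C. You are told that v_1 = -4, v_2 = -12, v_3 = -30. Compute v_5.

Write the equations: A + B + 2C = -4; 2A + B + 4C = -12; 3A + B + 8C = -30.
Subtracting the first from the second: A + 2C = -8.
Subtracting the second from the third: A + 4C = -18.
Solving: C = -5, A = 2, then B = 4.
Hence v_5 = 2·5 + 4 + (-5)·32 = -146.

-146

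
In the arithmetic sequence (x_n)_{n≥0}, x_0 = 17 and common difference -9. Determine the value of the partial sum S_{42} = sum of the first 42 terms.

x_n = 17 + (n - 0)·(-9).
x_{41} = -352; S = 42·(17 + (-352))/2 = -7035.

-7035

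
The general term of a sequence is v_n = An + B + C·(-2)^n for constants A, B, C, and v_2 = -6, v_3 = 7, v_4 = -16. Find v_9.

Plug in n = 2, 3, 4: 2A + B + 4C = -6; 3A + B - 8C = 7; 4A + B + 16C = -16.
Subtracting the first from the second: A - 12C = 13.
Subtracting the second from the third: A + 24C = -23.
Solving: C = -1, A = 1, then B = -4.
Hence v_9 = 1·9 + (-4) + (-1)·(-512) = 517.

517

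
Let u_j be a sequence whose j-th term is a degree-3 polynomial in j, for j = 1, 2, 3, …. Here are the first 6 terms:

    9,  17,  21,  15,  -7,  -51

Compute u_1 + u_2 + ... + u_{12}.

1st diffs: 8, 4, -6, -22, -44.
2nd diffs: -4, -10, -16, -22.
3rd diffs: -6, -6, -6 (constant).
Newton forward-difference form: u_j = 9 + 8·C(j-1,1) + (-4)·C(j-1,2) + (-6)·C(j-1,3).
Continuing: …, -123, -229, -375, -567, …, u_{12} = -1113.
Summing j = 1..12 (12 terms) gives -3214.

-3214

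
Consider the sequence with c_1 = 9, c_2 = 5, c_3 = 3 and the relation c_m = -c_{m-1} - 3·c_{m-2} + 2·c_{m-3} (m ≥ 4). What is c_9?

39

Applying the relation repeatedly:
c_4 = 0, c_5 = 1, c_6 = 5, c_7 = -8, c_8 = -5, c_9 = 39.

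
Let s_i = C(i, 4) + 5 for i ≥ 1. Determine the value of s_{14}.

1006

C(14, 4) = 1001, so s_{14} = 1006.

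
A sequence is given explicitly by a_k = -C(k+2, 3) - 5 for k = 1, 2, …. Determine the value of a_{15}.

-685

C(17, 3) = 680, so a_{15} = -685.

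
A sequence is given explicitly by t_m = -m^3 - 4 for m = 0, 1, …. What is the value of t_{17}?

-4917

t_{17} = -1·17^3 - 4 = -4917.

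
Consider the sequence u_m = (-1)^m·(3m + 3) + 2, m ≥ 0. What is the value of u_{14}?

47

(-1)^14 = 1; 3m + 3 at m=14 is 45; so u_{14} = 47.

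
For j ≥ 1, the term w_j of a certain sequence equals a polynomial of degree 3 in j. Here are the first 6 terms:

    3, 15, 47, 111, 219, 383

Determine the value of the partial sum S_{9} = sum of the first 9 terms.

3651

1st diffs: 12, 32, 64, 108, 164.
2nd diffs: 20, 32, 44, 56.
3rd diffs: 12, 12, 12 (constant).
Newton forward-difference form: w_j = 3 + 12·C(j-1,1) + 20·C(j-1,2) + 12·C(j-1,3).
Continuing: 615, 927, 1331.
Summing j = 1..9 (9 terms) gives 3651.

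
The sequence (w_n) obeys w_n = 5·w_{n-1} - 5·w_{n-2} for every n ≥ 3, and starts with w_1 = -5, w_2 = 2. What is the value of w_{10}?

w_3 = 35, w_4 = 165, w_5 = 650, w_6 = 2425, w_7 = 8875, w_8 = 32250, w_9 = 116875, w_{10} = 423125.

423125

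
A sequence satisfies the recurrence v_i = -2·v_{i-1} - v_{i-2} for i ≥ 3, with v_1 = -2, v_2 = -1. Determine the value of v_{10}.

Iterate the recurrence:
v_3 = 4; v_4 = -7; v_5 = 10; v_6 = -13; v_7 = 16; v_8 = -19; v_9 = 22; v_{10} = -25.
(Characteristic roots are -1 and -1.)

-25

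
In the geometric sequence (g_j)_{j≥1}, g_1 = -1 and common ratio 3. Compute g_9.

-6561

g_j = (-1)·3^(j-1).
g_9 = (-1)·3^8 = -6561.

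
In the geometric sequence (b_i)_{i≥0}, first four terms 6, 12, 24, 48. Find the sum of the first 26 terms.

402653178

Common ratio r = 2.
b_i = 6·2^(i-0).
S = 6·(2^26 - 1)/(2 - 1) = 6·(67108864 - 1)/(1) = 402653178.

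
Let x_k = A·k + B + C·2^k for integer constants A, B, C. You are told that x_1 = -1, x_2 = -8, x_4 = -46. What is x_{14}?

At k = 1, 2, 4: A + B + 2C = -1; 2A + B + 4C = -8; 4A + B + 16C = -46.
Subtracting the first from the second: A + 2C = -7.
Subtracting the second from the third: 2A + 12C = -38.
Solving: C = -3, A = -1, then B = 6.
Therefore x_{14} = -14 + 6 + (-3)·16384 = -49160.

-49160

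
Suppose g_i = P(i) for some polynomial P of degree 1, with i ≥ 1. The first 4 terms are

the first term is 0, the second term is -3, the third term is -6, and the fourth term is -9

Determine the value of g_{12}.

1st diffs: -3, -3, -3 (constant).
So g_i = -3i + 3.
Evaluating at i = 12 gives g_{12} = -33.

-33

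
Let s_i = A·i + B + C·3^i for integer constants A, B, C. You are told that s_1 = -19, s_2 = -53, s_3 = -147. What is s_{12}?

-2657253

At i = 1, 2, 3: A + B + 3C = -19; 2A + B + 9C = -53; 3A + B + 27C = -147.
Subtracting the first from the second: A + 6C = -34.
Subtracting the second from the third: A + 18C = -94.
Solving: C = -5, A = -4, then B = 0.
Hence s_{12} = -4·12 + 0 + (-5)·531441 = -2657253.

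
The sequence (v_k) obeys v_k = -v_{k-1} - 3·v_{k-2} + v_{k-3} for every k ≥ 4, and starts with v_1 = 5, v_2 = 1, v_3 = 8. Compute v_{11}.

-964

Applying the relation repeatedly:
v_4 = -6;  v_5 = -17;  v_6 = 43;  v_7 = 2;  v_8 = -148;  v_9 = 185;  v_{10} = 261;  v_{11} = -964.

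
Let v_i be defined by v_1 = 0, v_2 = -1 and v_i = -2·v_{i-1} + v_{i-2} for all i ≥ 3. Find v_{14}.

-33461

Compute successive terms:
v_3 = 2, v_4 = -5, v_5 = 12, …, v_{11} = 2378, v_{12} = -5741, v_{13} = 13860, v_{14} = -33461.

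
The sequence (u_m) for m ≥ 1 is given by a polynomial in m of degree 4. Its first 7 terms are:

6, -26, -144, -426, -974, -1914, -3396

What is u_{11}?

1st diffs: -32, -118, -282, -548, -940, -1482.
2nd diffs: -86, -164, -266, -392, -542.
3rd diffs: -78, -102, -126, -150.
4th diffs: -24, -24, -24 (constant).
Newton forward-difference form: u_m = 6 + (-32)·C(m-1,1) + (-86)·C(m-1,2) + (-78)·C(m-1,3) + (-24)·C(m-1,4).
At m = 11: m-1 = 10, so u_{11} = 6 - 320 - 3870 - 9360 - 5040 = -18584.

-18584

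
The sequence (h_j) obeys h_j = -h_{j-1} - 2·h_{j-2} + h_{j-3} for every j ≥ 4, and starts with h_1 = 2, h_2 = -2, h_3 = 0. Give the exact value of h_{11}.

-74

Applying the relation repeatedly:
h_4 = 6, h_5 = -8, h_6 = -4, h_7 = 26, h_8 = -26, h_9 = -30, h_{10} = 108, h_{11} = -74.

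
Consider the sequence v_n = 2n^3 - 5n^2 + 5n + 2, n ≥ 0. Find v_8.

746

v_8 = 2·8^3 - 5·8^2 + 5·8 + 2 = 746.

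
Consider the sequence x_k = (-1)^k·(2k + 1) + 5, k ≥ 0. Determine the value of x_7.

-10

(-1)^7 = -1; 2k + 1 at k=7 is 15; so x_7 = -10.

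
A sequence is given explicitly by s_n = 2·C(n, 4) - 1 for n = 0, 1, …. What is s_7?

C(7, 4) = 35, so s_7 = 69.

69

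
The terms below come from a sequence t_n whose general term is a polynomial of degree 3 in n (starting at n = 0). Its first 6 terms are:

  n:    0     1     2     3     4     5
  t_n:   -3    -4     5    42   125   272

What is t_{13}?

5912

1st diffs: -1, 9, 37, 83, 147.
2nd diffs: 10, 28, 46, 64.
3rd diffs: 18, 18, 18 (constant).
Newton forward-difference form: t_n = -3 + (-1)·C(n,1) + 10·C(n,2) + 18·C(n,3).
At n = 13: n = 13, so t_{13} = -3 - 13 + 780 + 5148 = 5912.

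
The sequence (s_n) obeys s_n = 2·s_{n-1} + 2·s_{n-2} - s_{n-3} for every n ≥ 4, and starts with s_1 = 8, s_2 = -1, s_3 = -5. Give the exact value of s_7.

-344

Step forward from the initial values:
s_4 = -20  s_5 = -49  s_6 = -133  s_7 = -344.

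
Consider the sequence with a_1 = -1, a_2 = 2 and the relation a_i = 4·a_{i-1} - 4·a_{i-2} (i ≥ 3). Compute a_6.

288

Applying the relation repeatedly:
a_3 = 12;  a_4 = 40;  a_5 = 112;  a_6 = 288.
(Characteristic roots are 2 and 2.)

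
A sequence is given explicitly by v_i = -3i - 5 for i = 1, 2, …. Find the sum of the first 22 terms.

Over i = 1..22: Σi = 253.
Total = (-3)·253 + (-5)·22 = -869.

-869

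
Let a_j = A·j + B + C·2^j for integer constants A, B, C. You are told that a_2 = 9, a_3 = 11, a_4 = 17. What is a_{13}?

8175

Write the equations: 2A + B + 4C = 9; 3A + B + 8C = 11; 4A + B + 16C = 17.
Subtracting the first from the second: A + 4C = 2.
Subtracting the second from the third: A + 8C = 6.
Solving: C = 1, A = -2, then B = 9.
Hence a_{13} = -2·13 + 9 + 1·8192 = 8175.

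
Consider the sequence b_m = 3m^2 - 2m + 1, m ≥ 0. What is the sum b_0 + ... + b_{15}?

Over m = 0..15: Σm = 120, Σm² = 1240.
Total = (3)·1240 + (-2)·120 + (1)·16 = 3496.

3496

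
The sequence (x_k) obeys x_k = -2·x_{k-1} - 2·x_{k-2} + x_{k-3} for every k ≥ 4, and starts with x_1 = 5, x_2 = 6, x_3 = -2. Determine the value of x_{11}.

-152

Applying the relation repeatedly:
x_4 = -3  x_5 = 16  x_6 = -28  x_7 = 21  x_8 = 30  x_9 = -130  x_{10} = 221  x_{11} = -152.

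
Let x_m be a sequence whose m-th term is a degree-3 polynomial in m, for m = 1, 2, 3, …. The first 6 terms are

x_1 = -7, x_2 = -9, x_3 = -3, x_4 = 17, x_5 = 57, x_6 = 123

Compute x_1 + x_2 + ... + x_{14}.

8638

1st diffs: -2, 6, 20, 40, 66.
2nd diffs: 8, 14, 20, 26.
3rd diffs: 6, 6, 6 (constant).
So x_m = m^3 - 2m^2 - 3m - 3.
Continuing: …, 221, 357, 537, 767, …, x_{14} = 2307.
Summing m = 1..14 (14 terms) gives 8638.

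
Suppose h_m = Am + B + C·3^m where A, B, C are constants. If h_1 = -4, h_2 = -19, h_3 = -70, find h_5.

Write the equations: A + B + 3C = -4; 2A + B + 9C = -19; 3A + B + 27C = -70.
Subtracting the first from the second: A + 6C = -15.
Subtracting the second from the third: A + 18C = -51.
Solving: C = -3, A = 3, then B = 2.
So h_m = 3·m + 2 + (-3)·3^m; at m=5 this is -712.

-712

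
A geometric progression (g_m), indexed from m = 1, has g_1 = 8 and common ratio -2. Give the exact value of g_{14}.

g_m = 8·(-2)^(m-1).
g_{14} = 8·(-2)^13 = -65536.

-65536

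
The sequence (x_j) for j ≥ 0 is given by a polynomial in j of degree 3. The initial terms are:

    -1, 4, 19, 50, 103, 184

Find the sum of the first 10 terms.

2675

1st diffs: 5, 15, 31, 53, 81.
2nd diffs: 10, 16, 22, 28.
3rd diffs: 6, 6, 6 (constant).
Newton forward-difference form: x_j = -1 + 5·C(j,1) + 10·C(j,2) + 6·C(j,3).
Continuing: 299, 454, 655, 908.
Summing j = 0..9 (10 terms) gives 2675.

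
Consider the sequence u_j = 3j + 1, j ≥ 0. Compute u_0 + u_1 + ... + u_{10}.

Over j = 0..10: Σj = 55.
Total = (3)·55 + (1)·11 = 176.

176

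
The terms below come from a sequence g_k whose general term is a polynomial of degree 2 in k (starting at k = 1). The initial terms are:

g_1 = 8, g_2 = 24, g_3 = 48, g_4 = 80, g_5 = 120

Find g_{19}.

1520

1st diffs: 16, 24, 32, 40.
2nd diffs: 8, 8, 8 (constant).
Newton forward-difference form: g_k = 8 + 16·C(k-1,1) + 8·C(k-1,2).
At k = 19: k-1 = 18, so g_{19} = 8 + 288 + 1224 = 1520.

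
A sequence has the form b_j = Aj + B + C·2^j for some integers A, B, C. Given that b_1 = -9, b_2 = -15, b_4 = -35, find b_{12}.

Plug in j = 1, 2, 4: A + B + 2C = -9; 2A + B + 4C = -15; 4A + B + 16C = -35.
Subtracting the first from the second: A + 2C = -6.
Subtracting the second from the third: 2A + 12C = -20.
Solving: C = -1, A = -4, then B = -3.
Therefore b_{12} = -48 + (-3) + (-1)·4096 = -4147.

-4147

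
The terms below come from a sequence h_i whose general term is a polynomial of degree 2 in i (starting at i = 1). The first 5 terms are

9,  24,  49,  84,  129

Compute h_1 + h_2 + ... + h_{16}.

1st diffs: 15, 25, 35, 45.
2nd diffs: 10, 10, 10 (constant).
So h_i = 5i^2 + 4.
Continuing: …, 184, 249, 324, 409, …, h_{16} = 1284.
Summing i = 1..16 (16 terms) gives 7544.

7544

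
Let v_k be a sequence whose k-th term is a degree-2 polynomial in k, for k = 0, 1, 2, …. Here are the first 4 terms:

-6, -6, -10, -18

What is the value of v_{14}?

-370

1st diffs: 0, -4, -8.
2nd diffs: -4, -4 (constant).
Newton forward-difference form: v_k = -6 + (-4)·C(k,2).
At k = 14: k = 14, so v_{14} = -6 - 364 = -370.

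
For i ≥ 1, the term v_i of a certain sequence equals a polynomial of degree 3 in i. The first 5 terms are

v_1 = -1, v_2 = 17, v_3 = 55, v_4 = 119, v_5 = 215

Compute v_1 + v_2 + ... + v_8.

2036

1st diffs: 18, 38, 64, 96.
2nd diffs: 20, 26, 32.
3rd diffs: 6, 6 (constant).
Newton forward-difference form: v_i = -1 + 18·C(i-1,1) + 20·C(i-1,2) + 6·C(i-1,3).
Continuing: 349, 527, 755.
Summing i = 1..8 (8 terms) gives 2036.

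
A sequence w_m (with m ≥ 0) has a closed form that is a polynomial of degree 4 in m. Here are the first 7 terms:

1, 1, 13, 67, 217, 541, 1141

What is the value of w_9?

5977

1st diffs: 0, 12, 54, 150, 324, 600.
2nd diffs: 12, 42, 96, 174, 276.
3rd diffs: 30, 54, 78, 102.
4th diffs: 24, 24, 24 (constant).
Newton forward-difference form: w_m = 1 + 12·C(m,2) + 30·C(m,3) + 24·C(m,4).
At m = 9: m = 9, so w_9 = 1 + 432 + 2520 + 3024 = 5977.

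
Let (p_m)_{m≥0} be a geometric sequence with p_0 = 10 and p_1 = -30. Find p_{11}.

Common ratio r = -3.
p_m = 10·(-3)^(m-0).
p_{11} = 10·(-3)^11 = -1771470.

-1771470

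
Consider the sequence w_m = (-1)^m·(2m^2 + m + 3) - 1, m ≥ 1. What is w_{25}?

-1279

(-1)^25 = -1; 2m^2 + m + 3 at m=25 is 1278; so w_{25} = -1279.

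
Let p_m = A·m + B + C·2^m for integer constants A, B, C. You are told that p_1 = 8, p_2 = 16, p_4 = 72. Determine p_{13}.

40934

At m = 1, 2, 4: A + B + 2C = 8; 2A + B + 4C = 16; 4A + B + 16C = 72.
Subtracting the first from the second: A + 2C = 8.
Subtracting the second from the third: 2A + 12C = 56.
Solving: C = 5, A = -2, then B = 0.
Hence p_{13} = -2·13 + 0 + 5·8192 = 40934.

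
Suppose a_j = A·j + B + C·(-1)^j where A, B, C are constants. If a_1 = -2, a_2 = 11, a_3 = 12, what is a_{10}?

Plug in j = 1, 2, 3: A + B - C = -2; 2A + B + C = 11; 3A + B - C = 12.
Subtracting the first from the second: A + 2C = 13.
Subtracting the second from the third: A - 2C = 1.
Solving: C = 3, A = 7, then B = -6.
Therefore a_{10} = 70 + (-6) + 3·1 = 67.

67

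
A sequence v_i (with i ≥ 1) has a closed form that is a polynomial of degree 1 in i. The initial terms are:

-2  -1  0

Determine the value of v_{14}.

11

1st diffs: 1, 1 (constant).
So v_i = i - 3.
Evaluating at i = 14 gives v_{14} = 11.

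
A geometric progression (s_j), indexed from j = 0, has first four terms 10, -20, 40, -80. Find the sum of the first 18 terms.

-873810

Common ratio r = -2.
s_j = 10·(-2)^(j-0).
S = 10·((-2)^18 - 1)/(-2 - 1) = 10·(262144 - 1)/(-3) = -873810.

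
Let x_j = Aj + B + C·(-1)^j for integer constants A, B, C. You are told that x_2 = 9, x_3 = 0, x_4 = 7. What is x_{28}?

-17

Plug in j = 2, 3, 4: 2A + B + C = 9; 3A + B - C = 0; 4A + B + C = 7.
Subtracting the first from the second: A - 2C = -9.
Subtracting the second from the third: A + 2C = 7.
Solving: C = 4, A = -1, then B = 7.
Hence x_{28} = -1·28 + 7 + 4·1 = -17.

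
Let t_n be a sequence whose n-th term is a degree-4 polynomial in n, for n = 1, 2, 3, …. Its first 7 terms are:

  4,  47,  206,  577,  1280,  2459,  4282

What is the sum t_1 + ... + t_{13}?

136110

1st diffs: 43, 159, 371, 703, 1179, 1823.
2nd diffs: 116, 212, 332, 476, 644.
3rd diffs: 96, 120, 144, 168.
4th diffs: 24, 24, 24 (constant).
Newton forward-difference form: t_n = 4 + 43·C(n-1,1) + 116·C(n-1,2) + 96·C(n-1,3) + 24·C(n-1,4).
Continuing: …, 6941, 10652, 15655, 22214, …, t_{13} = 41176.
Summing n = 1..13 (13 terms) gives 136110.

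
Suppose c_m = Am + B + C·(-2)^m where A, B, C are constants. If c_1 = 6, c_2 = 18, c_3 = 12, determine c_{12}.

4170

At m = 1, 2, 3: A + B - 2C = 6; 2A + B + 4C = 18; 3A + B - 8C = 12.
Subtracting the first from the second: A + 6C = 12.
Subtracting the second from the third: A - 12C = -6.
Solving: C = 1, A = 6, then B = 2.
Hence c_{12} = 6·12 + 2 + 1·4096 = 4170.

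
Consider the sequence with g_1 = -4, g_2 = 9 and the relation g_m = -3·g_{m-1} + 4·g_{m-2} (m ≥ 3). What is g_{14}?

g_3 = -43  g_4 = 165  g_5 = -667  …  g_{11} = -2726299  g_{12} = 10905189  g_{13} = -43620763  g_{14} = 174483045.
(Characteristic roots are 1 and -4.)

174483045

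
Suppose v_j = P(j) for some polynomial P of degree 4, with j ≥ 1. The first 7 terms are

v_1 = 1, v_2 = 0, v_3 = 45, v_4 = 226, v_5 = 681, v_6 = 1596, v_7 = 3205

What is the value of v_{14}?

63636

1st diffs: -1, 45, 181, 455, 915, 1609.
2nd diffs: 46, 136, 274, 460, 694.
3rd diffs: 90, 138, 186, 234.
4th diffs: 48, 48, 48 (constant).
Newton forward-difference form: v_j = 1 + (-1)·C(j-1,1) + 46·C(j-1,2) + 90·C(j-1,3) + 48·C(j-1,4).
At j = 14: j-1 = 13, so v_{14} = 1 - 13 + 3588 + 25740 + 34320 = 63636.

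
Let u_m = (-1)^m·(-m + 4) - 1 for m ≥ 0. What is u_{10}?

(-1)^10 = 1; -m + 4 at m=10 is -6; so u_{10} = -7.

-7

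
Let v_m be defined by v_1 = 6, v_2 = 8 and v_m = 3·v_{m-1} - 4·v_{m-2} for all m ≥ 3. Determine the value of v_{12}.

-2720

Step forward from the initial values:
v_3 = 0;  v_4 = -32;  v_5 = -96;  v_6 = -160;  v_7 = -96;  v_8 = 352;  v_9 = 1440;  v_{10} = 2912;  v_{11} = 2976;  v_{12} = -2720.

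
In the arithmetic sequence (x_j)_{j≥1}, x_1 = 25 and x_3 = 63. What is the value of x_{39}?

747

Common difference d = (63 - 25) / (3 - 1) = 19.
x_j = 25 + (j - 1)·19.
x_{39} = 25 + 38·19 = 747.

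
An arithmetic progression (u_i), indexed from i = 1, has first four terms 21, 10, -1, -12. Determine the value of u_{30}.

Common difference d = -11.
u_i = 21 + (i - 1)·(-11).
u_{30} = 21 + 29·(-11) = -298.

-298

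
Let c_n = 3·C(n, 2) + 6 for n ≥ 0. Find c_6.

C(6, 2) = 15, so c_6 = 51.

51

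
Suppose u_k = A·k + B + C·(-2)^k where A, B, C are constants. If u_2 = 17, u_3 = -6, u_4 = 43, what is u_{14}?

Plug in k = 2, 3, 4: 2A + B + 4C = 17; 3A + B - 8C = -6; 4A + B + 16C = 43.
Subtracting the first from the second: A - 12C = -23.
Subtracting the second from the third: A + 24C = 49.
Solving: C = 2, A = 1, then B = 7.
Therefore u_{14} = 14 + 7 + 2·16384 = 32789.

32789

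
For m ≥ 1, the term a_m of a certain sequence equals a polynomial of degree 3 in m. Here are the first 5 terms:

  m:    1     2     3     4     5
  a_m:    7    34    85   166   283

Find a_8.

1st diffs: 27, 51, 81, 117.
2nd diffs: 24, 30, 36.
3rd diffs: 6, 6 (constant).
Newton forward-difference form: a_m = 7 + 27·C(m-1,1) + 24·C(m-1,2) + 6·C(m-1,3).
At m = 8: m-1 = 7, so a_8 = 7 + 189 + 504 + 210 = 910.

910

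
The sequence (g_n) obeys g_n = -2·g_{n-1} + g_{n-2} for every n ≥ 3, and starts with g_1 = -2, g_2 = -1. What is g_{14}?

Compute successive terms:
g_3 = 0; g_4 = -1; g_5 = 2; …; g_{11} = 408; g_{12} = -985; g_{13} = 2378; g_{14} = -5741.

-5741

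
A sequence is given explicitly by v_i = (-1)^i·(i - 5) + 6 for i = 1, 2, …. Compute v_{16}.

(-1)^16 = 1; i - 5 at i=16 is 11; so v_{16} = 17.

17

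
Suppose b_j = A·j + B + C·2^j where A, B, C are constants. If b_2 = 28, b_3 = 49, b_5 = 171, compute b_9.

Plug in j = 2, 3, 5: 2A + B + 4C = 28; 3A + B + 8C = 49; 5A + B + 32C = 171.
Subtracting the first from the second: A + 4C = 21.
Subtracting the second from the third: 2A + 24C = 122.
Solving: C = 5, A = 1, then B = 6.
So b_j = 1·j + 6 + 5·2^j; at j=9 this is 2575.

2575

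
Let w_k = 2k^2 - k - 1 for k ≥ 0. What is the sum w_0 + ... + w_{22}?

7314

Over k = 0..22: Σk = 253, Σk² = 3795.
Total = (2)·3795 + (-1)·253 + (-1)·23 = 7314.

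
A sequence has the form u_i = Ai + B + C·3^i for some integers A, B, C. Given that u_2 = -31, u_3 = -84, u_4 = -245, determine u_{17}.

At i = 2, 3, 4: 2A + B + 9C = -31; 3A + B + 27C = -84; 4A + B + 81C = -245.
Subtracting the first from the second: A + 18C = -53.
Subtracting the second from the third: A + 54C = -161.
Solving: C = -3, A = 1, then B = -6.
Therefore u_{17} = 17 + (-6) + (-3)·129140163 = -387420478.

-387420478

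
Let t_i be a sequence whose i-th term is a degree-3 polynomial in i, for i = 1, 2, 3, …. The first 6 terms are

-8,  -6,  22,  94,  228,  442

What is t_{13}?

1st diffs: 2, 28, 72, 134, 214.
2nd diffs: 26, 44, 62, 80.
3rd diffs: 18, 18, 18 (constant).
Newton forward-difference form: t_i = -8 + 2·C(i-1,1) + 26·C(i-1,2) + 18·C(i-1,3).
At i = 13: i-1 = 12, so t_{13} = -8 + 24 + 1716 + 3960 = 5692.

5692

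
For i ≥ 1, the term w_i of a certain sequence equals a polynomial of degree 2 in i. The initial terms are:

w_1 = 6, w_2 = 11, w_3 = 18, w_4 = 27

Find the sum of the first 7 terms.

1st diffs: 5, 7, 9.
2nd diffs: 2, 2 (constant).
Newton forward-difference form: w_i = 6 + 5·C(i-1,1) + 2·C(i-1,2).
Continuing: 38, 51, 66.
Summing i = 1..7 (7 terms) gives 217.

217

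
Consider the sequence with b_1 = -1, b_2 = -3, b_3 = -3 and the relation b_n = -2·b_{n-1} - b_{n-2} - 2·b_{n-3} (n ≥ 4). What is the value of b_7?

Iterate the recurrence:
b_4 = 11;  b_5 = -13;  b_6 = 21;  b_7 = -51.

-51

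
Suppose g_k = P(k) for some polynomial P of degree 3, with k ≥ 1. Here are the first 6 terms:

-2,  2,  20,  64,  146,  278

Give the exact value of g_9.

1094

1st diffs: 4, 18, 44, 82, 132.
2nd diffs: 14, 26, 38, 50.
3rd diffs: 12, 12, 12 (constant).
Newton forward-difference form: g_k = -2 + 4·C(k-1,1) + 14·C(k-1,2) + 12·C(k-1,3).
At k = 9: k-1 = 8, so g_9 = -2 + 32 + 392 + 672 = 1094.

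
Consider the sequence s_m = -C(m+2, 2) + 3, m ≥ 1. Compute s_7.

C(9, 2) = 36, so s_7 = -33.

-33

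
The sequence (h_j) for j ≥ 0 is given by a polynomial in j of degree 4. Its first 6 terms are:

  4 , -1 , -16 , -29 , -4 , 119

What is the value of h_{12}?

13804

1st diffs: -5, -15, -13, 25, 123.
2nd diffs: -10, 2, 38, 98.
3rd diffs: 12, 36, 60.
4th diffs: 24, 24 (constant).
So h_j = j^4 - 4j^3 - 2j + 4.
Evaluating at j = 12 gives h_{12} = 13804.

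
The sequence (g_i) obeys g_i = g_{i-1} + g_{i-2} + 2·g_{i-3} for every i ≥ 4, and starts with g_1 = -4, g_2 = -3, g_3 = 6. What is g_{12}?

Applying the relation repeatedly:
g_4 = -5;  g_5 = -5;  g_6 = 2;  g_7 = -13;  g_8 = -21;  g_9 = -30;  g_{10} = -77;  g_{11} = -149;  g_{12} = -286.

-286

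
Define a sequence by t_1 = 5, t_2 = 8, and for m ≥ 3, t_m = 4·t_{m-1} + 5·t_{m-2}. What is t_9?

Compute successive terms:
t_3 = 57; t_4 = 268; t_5 = 1357; t_6 = 6768; t_7 = 33857; t_8 = 169268; t_9 = 846357.
(Characteristic roots are 5 and -1.)

846357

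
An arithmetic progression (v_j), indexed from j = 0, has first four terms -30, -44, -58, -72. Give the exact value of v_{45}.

-660

Common difference d = -14.
v_j = -30 + (j - 0)·(-14).
v_{45} = -30 + 45·(-14) = -660.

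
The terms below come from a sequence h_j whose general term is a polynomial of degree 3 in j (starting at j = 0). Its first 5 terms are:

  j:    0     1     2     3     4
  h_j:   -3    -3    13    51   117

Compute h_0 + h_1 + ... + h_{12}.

1st diffs: 0, 16, 38, 66.
2nd diffs: 16, 22, 28.
3rd diffs: 6, 6 (constant).
So h_j = j^3 + 5j^2 - 6j - 3.
Continuing: …, 217, 357, 543, 781, …, h_{12} = 2373.
Summing j = 0..12 (13 terms) gives 8827.

8827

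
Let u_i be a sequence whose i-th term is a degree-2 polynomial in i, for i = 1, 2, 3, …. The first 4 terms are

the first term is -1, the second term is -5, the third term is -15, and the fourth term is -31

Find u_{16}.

-691

1st diffs: -4, -10, -16.
2nd diffs: -6, -6 (constant).
So u_i = -3i^2 + 5i - 3.
Evaluating at i = 16 gives u_{16} = -691.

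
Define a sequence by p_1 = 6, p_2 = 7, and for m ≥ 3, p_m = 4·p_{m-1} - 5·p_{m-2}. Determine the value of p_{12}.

Applying the relation repeatedly:
p_3 = -2; p_4 = -43; p_5 = -162; p_6 = -433; p_7 = -922; p_8 = -1523; p_9 = -1482; p_{10} = 1687; p_{11} = 14158; p_{12} = 48197.

48197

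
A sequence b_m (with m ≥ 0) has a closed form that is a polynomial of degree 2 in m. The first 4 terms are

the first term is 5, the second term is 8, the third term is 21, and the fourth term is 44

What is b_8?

309

1st diffs: 3, 13, 23.
2nd diffs: 10, 10 (constant).
Newton forward-difference form: b_m = 5 + 3·C(m,1) + 10·C(m,2).
At m = 8: m = 8, so b_8 = 5 + 24 + 280 = 309.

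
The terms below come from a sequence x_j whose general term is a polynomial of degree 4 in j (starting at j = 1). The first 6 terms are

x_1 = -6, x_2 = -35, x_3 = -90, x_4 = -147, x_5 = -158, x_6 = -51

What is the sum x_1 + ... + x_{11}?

1st diffs: -29, -55, -57, -11, 107.
2nd diffs: -26, -2, 46, 118.
3rd diffs: 24, 48, 72.
4th diffs: 24, 24 (constant).
Newton forward-difference form: x_j = -6 + (-29)·C(j-1,1) + (-26)·C(j-1,2) + 24·C(j-1,3) + 24·C(j-1,4).
Continuing: …, 270, 925, 2058, 3837, …, x_{11} = 6454.
Summing j = 1..11 (11 terms) gives 13057.

13057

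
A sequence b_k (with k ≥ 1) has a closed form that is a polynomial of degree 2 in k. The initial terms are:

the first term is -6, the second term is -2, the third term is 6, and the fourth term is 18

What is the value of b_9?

1st diffs: 4, 8, 12.
2nd diffs: 4, 4 (constant).
So b_k = 2k^2 - 2k - 6.
Evaluating at k = 9 gives b_9 = 138.

138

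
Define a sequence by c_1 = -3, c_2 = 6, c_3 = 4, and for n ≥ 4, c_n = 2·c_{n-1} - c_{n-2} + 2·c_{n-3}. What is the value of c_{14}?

Applying the relation repeatedly:
c_4 = -4  c_5 = 0  c_6 = 12  …  c_{11} = 208  c_{12} = 404  c_{13} = 816  c_{14} = 1644.

1644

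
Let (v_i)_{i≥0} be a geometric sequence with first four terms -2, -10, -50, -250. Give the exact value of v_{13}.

Common ratio r = 5.
v_i = (-2)·5^(i-0).
v_{13} = (-2)·5^13 = -2441406250.

-2441406250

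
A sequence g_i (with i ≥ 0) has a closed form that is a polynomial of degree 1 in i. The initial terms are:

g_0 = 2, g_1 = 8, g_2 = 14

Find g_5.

1st diffs: 6, 6 (constant).
So g_i = 6i + 2.
Evaluating at i = 5 gives g_5 = 32.

32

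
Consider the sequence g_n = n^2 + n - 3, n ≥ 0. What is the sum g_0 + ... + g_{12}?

689

Over n = 0..12: Σn = 78, Σn² = 650.
Total = (1)·650 + (1)·78 + (-3)·13 = 689.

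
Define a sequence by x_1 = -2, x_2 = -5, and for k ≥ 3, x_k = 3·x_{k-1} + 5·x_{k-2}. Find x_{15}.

Compute successive terms:
x_3 = -25, x_4 = -100, x_5 = -425, …, x_{12} = -9648475, x_{13} = -40452050, x_{14} = -169598525, x_{15} = -711055825.

-711055825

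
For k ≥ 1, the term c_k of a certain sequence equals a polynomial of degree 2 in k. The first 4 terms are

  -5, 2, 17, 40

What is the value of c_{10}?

346

1st diffs: 7, 15, 23.
2nd diffs: 8, 8 (constant).
Newton forward-difference form: c_k = -5 + 7·C(k-1,1) + 8·C(k-1,2).
At k = 10: k-1 = 9, so c_{10} = -5 + 63 + 288 = 346.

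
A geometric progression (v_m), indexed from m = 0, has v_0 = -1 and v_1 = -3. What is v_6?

-729

Common ratio r = 3.
v_m = (-1)·3^(m-0).
v_6 = (-1)·3^6 = -729.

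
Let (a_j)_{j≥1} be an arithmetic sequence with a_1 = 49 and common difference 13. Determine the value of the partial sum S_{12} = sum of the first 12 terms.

1446

a_j = 49 + (j - 1)·13.
a_{12} = 192; S = 12·(49 + 192)/2 = 1446.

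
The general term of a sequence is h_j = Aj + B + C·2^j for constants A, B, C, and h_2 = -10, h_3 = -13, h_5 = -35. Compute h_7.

Plug in j = 2, 3, 5: 2A + B + 4C = -10; 3A + B + 8C = -13; 5A + B + 32C = -35.
Subtracting the first from the second: A + 4C = -3.
Subtracting the second from the third: 2A + 24C = -22.
Solving: C = -1, A = 1, then B = -8.
So h_j = 1·j + (-8) + (-1)·2^j; at j=7 this is -129.

-129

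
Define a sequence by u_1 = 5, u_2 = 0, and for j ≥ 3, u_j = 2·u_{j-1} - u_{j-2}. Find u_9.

-35

Step forward from the initial values:
u_3 = -5; u_4 = -10; u_5 = -15; u_6 = -20; u_7 = -25; u_8 = -30; u_9 = -35.
(Characteristic roots are 1 and 1.)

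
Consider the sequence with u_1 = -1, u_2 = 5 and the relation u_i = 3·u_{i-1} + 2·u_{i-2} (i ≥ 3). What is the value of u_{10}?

Step forward from the initial values:
u_3 = 13  u_4 = 49  u_5 = 173  u_6 = 617  u_7 = 2197  u_8 = 7825  u_9 = 27869  u_{10} = 99257.

99257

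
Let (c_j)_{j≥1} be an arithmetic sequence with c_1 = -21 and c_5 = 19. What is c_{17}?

139

Common difference d = (19 - (-21)) / (5 - 1) = 10.
c_j = -21 + (j - 1)·10.
c_{17} = -21 + 16·10 = 139.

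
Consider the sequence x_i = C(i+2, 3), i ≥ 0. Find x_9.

C(11, 3) = 165, so x_9 = 165.

165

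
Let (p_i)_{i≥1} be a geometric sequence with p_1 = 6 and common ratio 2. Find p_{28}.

805306368

p_i = 6·2^(i-1).
p_{28} = 6·2^27 = 805306368.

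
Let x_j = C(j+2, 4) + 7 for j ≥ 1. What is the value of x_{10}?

502

C(12, 4) = 495, so x_{10} = 502.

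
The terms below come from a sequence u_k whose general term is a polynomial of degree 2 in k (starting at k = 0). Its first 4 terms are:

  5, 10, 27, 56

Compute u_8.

381

1st diffs: 5, 17, 29.
2nd diffs: 12, 12 (constant).
So u_k = 6k^2 - k + 5.
Evaluating at k = 8 gives u_8 = 381.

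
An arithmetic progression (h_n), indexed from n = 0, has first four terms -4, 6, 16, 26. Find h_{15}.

Common difference d = 10.
h_n = -4 + (n - 0)·10.
h_{15} = -4 + 15·10 = 146.

146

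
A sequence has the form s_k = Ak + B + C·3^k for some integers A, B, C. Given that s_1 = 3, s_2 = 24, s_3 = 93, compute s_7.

8721

Write the equations: A + B + 3C = 3; 2A + B + 9C = 24; 3A + B + 27C = 93.
Subtracting the first from the second: A + 6C = 21.
Subtracting the second from the third: A + 18C = 69.
Solving: C = 4, A = -3, then B = -6.
Therefore s_7 = -21 + (-6) + 4·2187 = 8721.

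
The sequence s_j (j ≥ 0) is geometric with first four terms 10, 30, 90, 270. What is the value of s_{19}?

Common ratio r = 3.
s_j = 10·3^(j-0).
s_{19} = 10·3^19 = 11622614670.

11622614670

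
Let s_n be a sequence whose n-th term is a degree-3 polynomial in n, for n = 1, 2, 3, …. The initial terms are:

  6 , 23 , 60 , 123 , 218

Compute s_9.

1st diffs: 17, 37, 63, 95.
2nd diffs: 20, 26, 32.
3rd diffs: 6, 6 (constant).
So s_n = n^3 + 4n^2 - 2n + 3.
Evaluating at n = 9 gives s_9 = 1038.

1038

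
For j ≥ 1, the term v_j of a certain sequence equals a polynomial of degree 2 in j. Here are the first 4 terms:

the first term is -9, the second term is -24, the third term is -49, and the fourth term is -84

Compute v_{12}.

-724

1st diffs: -15, -25, -35.
2nd diffs: -10, -10 (constant).
So v_j = -5j^2 - 4.
Evaluating at j = 12 gives v_{12} = -724.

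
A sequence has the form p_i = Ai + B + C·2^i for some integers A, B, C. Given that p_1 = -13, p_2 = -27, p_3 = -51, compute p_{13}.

At i = 1, 2, 3: A + B + 2C = -13; 2A + B + 4C = -27; 3A + B + 8C = -51.
Subtracting the first from the second: A + 2C = -14.
Subtracting the second from the third: A + 4C = -24.
Solving: C = -5, A = -4, then B = 1.
Therefore p_{13} = -52 + 1 + (-5)·8192 = -41011.

-41011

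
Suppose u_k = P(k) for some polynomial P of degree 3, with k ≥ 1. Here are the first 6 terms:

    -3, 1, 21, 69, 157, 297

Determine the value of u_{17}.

1st diffs: 4, 20, 48, 88, 140.
2nd diffs: 16, 28, 40, 52.
3rd diffs: 12, 12, 12 (constant).
Newton forward-difference form: u_k = -3 + 4·C(k-1,1) + 16·C(k-1,2) + 12·C(k-1,3).
At k = 17: k-1 = 16, so u_{17} = -3 + 64 + 1920 + 6720 = 8701.

8701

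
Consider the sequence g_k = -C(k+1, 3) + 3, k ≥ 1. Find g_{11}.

C(12, 3) = 220, so g_{11} = -217.

-217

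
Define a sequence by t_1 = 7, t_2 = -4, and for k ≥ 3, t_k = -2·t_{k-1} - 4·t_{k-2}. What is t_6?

-160

Iterate the recurrence:
t_3 = -20; t_4 = 56; t_5 = -32; t_6 = -160.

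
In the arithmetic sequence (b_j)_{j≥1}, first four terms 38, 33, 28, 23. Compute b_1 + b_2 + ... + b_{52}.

-4654

Common difference d = -5.
b_j = 38 + (j - 1)·(-5).
b_{52} = -217; S = 52·(38 + (-217))/2 = -4654.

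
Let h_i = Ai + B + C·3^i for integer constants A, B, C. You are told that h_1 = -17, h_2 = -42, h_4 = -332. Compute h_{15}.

-57395647

Plug in i = 1, 2, 4: A + B + 3C = -17; 2A + B + 9C = -42; 4A + B + 81C = -332.
Subtracting the first from the second: A + 6C = -25.
Subtracting the second from the third: 2A + 72C = -290.
Solving: C = -4, A = -1, then B = -4.
Hence h_{15} = -1·15 + (-4) + (-4)·14348907 = -57395647.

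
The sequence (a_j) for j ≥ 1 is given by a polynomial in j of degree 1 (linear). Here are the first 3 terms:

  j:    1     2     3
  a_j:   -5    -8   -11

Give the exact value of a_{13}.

1st diffs: -3, -3 (constant).
So a_j = -3j - 2.
Evaluating at j = 13 gives a_{13} = -41.

-41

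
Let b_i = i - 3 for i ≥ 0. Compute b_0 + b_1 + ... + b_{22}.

Over i = 0..22: Σi = 253.
Total = (1)·253 + (-3)·23 = 184.

184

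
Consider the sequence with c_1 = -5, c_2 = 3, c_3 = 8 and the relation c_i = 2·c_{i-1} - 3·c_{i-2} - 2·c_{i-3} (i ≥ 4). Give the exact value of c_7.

Step forward from the initial values:
c_4 = 17, c_5 = 4, c_6 = -59, c_7 = -164.

-164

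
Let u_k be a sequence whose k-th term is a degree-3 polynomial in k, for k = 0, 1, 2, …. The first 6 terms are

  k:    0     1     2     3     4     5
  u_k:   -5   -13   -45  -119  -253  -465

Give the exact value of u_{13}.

1st diffs: -8, -32, -74, -134, -212.
2nd diffs: -24, -42, -60, -78.
3rd diffs: -18, -18, -18 (constant).
So u_k = -3k^3 - 3k^2 - 2k - 5.
Evaluating at k = 13 gives u_{13} = -7129.

-7129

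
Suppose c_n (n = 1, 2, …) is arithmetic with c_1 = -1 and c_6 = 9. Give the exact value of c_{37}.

Common difference d = (9 - (-1)) / (6 - 1) = 2.
c_n = -1 + (n - 1)·2.
c_{37} = -1 + 36·2 = 71.

71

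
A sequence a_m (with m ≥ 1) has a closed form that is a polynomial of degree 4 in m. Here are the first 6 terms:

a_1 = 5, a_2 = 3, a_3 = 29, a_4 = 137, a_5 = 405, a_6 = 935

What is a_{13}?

25589

1st diffs: -2, 26, 108, 268, 530.
2nd diffs: 28, 82, 160, 262.
3rd diffs: 54, 78, 102.
4th diffs: 24, 24 (constant).
Newton forward-difference form: a_m = 5 + (-2)·C(m-1,1) + 28·C(m-1,2) + 54·C(m-1,3) + 24·C(m-1,4).
At m = 13: m-1 = 12, so a_{13} = 5 - 24 + 1848 + 11880 + 11880 = 25589.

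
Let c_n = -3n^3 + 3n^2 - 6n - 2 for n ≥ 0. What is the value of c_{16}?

-11618

c_{16} = -3·16^3 + 3·16^2 - 6·16 - 2 = -11618.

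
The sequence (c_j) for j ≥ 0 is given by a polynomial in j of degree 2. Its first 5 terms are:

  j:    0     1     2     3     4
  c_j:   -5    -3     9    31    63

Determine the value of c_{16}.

1227

1st diffs: 2, 12, 22, 32.
2nd diffs: 10, 10, 10 (constant).
Newton forward-difference form: c_j = -5 + 2·C(j,1) + 10·C(j,2).
At j = 16: j = 16, so c_{16} = -5 + 32 + 1200 = 1227.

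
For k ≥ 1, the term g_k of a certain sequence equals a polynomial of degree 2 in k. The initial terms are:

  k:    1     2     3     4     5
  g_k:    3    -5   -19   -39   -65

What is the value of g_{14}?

-569

1st diffs: -8, -14, -20, -26.
2nd diffs: -6, -6, -6 (constant).
Newton forward-difference form: g_k = 3 + (-8)·C(k-1,1) + (-6)·C(k-1,2).
At k = 14: k-1 = 13, so g_{14} = 3 - 104 - 468 = -569.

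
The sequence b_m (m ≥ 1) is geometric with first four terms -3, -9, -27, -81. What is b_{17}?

Common ratio r = 3.
b_m = (-3)·3^(m-1).
b_{17} = (-3)·3^16 = -129140163.

-129140163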